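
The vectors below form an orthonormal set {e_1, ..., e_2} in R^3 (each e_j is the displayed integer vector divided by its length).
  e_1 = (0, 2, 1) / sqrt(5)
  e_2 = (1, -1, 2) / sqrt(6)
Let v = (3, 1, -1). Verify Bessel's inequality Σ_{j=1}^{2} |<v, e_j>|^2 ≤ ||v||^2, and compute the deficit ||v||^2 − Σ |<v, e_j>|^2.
Σ |<v, e_j>|^2 = 1/5; ||v||^2 = 11; deficit = 54/5

Write each e_j = u_j / sqrt(<u_j, u_j>) where u_j is the displayed integer vector. Then <v, e_j> = <v, u_j> / sqrt(<u_j, u_j>), so |<v, e_j>|^2 = <v, u_j>^2 / <u_j, u_j>.
Coefficients: <v, e_1> = 1/sqrt(5), <v, e_2> = 0/sqrt(6).
Square and sum: Σ |<v, e_j>|^2 = 1/5.
Compute ||v||^2 = v·v = 11.
Deficit = 11 − 1/5 = 54/5 ≥ 0, confirming Bessel's inequality. (The deficit equals ||v − Σ <v,e_j> e_j||^2, the squared distance from v to span{e_j}.)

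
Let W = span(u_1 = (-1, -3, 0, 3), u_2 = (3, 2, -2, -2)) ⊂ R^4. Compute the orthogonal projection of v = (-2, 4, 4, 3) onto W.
proj_W(v) = (-88/29, 39/58, 81/29, -39/58)

Set up U = [u_1 | ... | u_2] ∈ R^(4×2). The projector onto W = col(U) is P = U (U^T U)^(-1) U^T.
Compute U^T U =
  [19, -15]
  [-15, 21],
and U^T v = (-1, -12).
Solve U^T U · c = U^T v for the coefficients: c = (-67/58, -81/58). The projection is proj_W(v) = U c.
Check: (v - proj_W(v)) · u_1 = 0  (should be 0).
Check: (v - proj_W(v)) · u_2 = 0  (should be 0).
Result: proj_W(v) = (-88/29, 39/58, 81/29, -39/58).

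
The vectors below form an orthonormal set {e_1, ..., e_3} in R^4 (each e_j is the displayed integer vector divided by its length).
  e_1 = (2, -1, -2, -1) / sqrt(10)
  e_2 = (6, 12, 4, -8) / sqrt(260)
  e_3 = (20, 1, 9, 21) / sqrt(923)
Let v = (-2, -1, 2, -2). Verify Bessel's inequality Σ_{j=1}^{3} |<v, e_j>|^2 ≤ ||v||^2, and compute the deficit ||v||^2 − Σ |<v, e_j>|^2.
Σ |<v, e_j>|^2 = 1005/142; ||v||^2 = 13; deficit = 841/142

Write each e_j = u_j / sqrt(<u_j, u_j>) where u_j is the displayed integer vector. Then <v, e_j> = <v, u_j> / sqrt(<u_j, u_j>), so |<v, e_j>|^2 = <v, u_j>^2 / <u_j, u_j>.
Coefficients: <v, e_1> = -5/sqrt(10), <v, e_2> = 0/sqrt(260), <v, e_3> = -65/sqrt(923).
Square and sum: Σ |<v, e_j>|^2 = 1005/142.
Compute ||v||^2 = v·v = 13.
Deficit = 13 − 1005/142 = 841/142 ≥ 0, confirming Bessel's inequality. (The deficit equals ||v − Σ <v,e_j> e_j||^2, the squared distance from v to span{e_j}.)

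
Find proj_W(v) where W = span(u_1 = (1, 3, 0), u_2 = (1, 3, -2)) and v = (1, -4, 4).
proj_W(v) = (-11/10, -33/10, 4)

Set up U = [u_1 | ... | u_2] ∈ R^(3×2). The projector onto W = col(U) is P = U (U^T U)^(-1) U^T.
Compute U^T U =
  [10, 10]
  [10, 14],
and U^T v = (-11, -19).
Solve U^T U · c = U^T v for the coefficients: c = (9/10, -2). The projection is proj_W(v) = U c.
Check: (v - proj_W(v)) · u_1 = 0  (should be 0).
Check: (v - proj_W(v)) · u_2 = 0  (should be 0).
Result: proj_W(v) = (-11/10, -33/10, 4).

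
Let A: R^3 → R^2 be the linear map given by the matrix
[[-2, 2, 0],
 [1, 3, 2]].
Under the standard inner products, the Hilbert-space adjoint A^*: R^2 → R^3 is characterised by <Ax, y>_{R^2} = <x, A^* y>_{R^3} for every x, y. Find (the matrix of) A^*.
A^* = A^T =
[[-2, 1],
 [2, 3],
 [0, 2]]

For real matrices with standard dot products, the defining identity <Ax, y> = <x, A^* y> gives (Ax)^T y = x^T (A^*) y, i.e. x^T A^T y = x^T (A^*) y. Since this holds for all x, y, we must have A^* = A^T. Therefore
A^* =
[[-2, 1],
 [2, 3],
 [0, 2]].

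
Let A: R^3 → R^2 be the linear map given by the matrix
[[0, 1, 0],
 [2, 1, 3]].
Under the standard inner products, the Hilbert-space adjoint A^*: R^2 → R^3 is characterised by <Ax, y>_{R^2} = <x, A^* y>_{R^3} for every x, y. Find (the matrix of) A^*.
A^* = A^T =
[[0, 2],
 [1, 1],
 [0, 3]]

For real matrices with standard dot products, the defining identity <Ax, y> = <x, A^* y> gives (Ax)^T y = x^T (A^*) y, i.e. x^T A^T y = x^T (A^*) y. Since this holds for all x, y, we must have A^* = A^T. Therefore
A^* =
[[0, 2],
 [1, 1],
 [0, 3]].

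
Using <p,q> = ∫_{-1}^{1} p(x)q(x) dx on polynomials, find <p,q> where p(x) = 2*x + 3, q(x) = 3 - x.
<p,q> = 50/3

Expand the product: p(x)·q(x) = -2*x^2 + 3*x + 9.
∫_{-1}^{1} of each monomial x^k gives [2/(k+1) if k even, 0 if k odd]. Integrating term-by-term (or equivalently evaluating the antiderivative F(x) = -2*x^3/3 + 3*x^2/2 + 9*x at the endpoints):
  F(1) − F(−1) = 59/6 − (-41/6) = 50/3.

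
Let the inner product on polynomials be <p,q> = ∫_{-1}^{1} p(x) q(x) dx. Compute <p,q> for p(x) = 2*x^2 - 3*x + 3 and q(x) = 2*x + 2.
<p,q> = 32/3

Expand the product: p(x)·q(x) = 4*x^3 - 2*x^2 + 6.
∫_{-1}^{1} of each monomial x^k gives [2/(k+1) if k even, 0 if k odd]. Integrating term-by-term (or equivalently evaluating the antiderivative F(x) = x^4 - 2*x^3/3 + 6*x at the endpoints):
  F(1) − F(−1) = 19/3 − (-13/3) = 32/3.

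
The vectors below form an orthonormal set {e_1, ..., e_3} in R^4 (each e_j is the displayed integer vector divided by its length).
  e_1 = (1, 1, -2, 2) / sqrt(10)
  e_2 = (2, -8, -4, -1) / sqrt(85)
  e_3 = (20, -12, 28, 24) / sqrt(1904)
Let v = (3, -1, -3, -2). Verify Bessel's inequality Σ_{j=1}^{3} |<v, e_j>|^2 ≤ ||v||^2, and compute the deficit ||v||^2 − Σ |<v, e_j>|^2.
Σ |<v, e_j>|^2 = 89/7; ||v||^2 = 23; deficit = 72/7

Write each e_j = u_j / sqrt(<u_j, u_j>) where u_j is the displayed integer vector. Then <v, e_j> = <v, u_j> / sqrt(<u_j, u_j>), so |<v, e_j>|^2 = <v, u_j>^2 / <u_j, u_j>.
Coefficients: <v, e_1> = 4/sqrt(10), <v, e_2> = 28/sqrt(85), <v, e_3> = -60/sqrt(1904).
Square and sum: Σ |<v, e_j>|^2 = 89/7.
Compute ||v||^2 = v·v = 23.
Deficit = 23 − 89/7 = 72/7 ≥ 0, confirming Bessel's inequality. (The deficit equals ||v − Σ <v,e_j> e_j||^2, the squared distance from v to span{e_j}.)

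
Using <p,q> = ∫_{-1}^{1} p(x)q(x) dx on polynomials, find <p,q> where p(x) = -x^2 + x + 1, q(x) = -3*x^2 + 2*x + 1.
<p,q> = 28/15

Expand the product: p(x)·q(x) = 3*x^4 - 5*x^3 - 2*x^2 + 3*x + 1.
∫_{-1}^{1} of each monomial x^k gives [2/(k+1) if k even, 0 if k odd]. Integrating term-by-term (or equivalently evaluating the antiderivative F(x) = 3*x^5/5 - 5*x^4/4 - 2*x^3/3 + 3*x^2/2 + x at the endpoints):
  F(1) − F(−1) = 71/60 − (-41/60) = 28/15.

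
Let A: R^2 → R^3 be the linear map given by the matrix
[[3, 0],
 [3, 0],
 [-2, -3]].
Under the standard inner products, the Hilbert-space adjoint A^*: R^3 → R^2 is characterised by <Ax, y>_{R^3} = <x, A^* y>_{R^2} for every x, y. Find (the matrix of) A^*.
A^* = A^T =
[[3, 3, -2],
 [0, 0, -3]]

For real matrices with standard dot products, the defining identity <Ax, y> = <x, A^* y> gives (Ax)^T y = x^T (A^*) y, i.e. x^T A^T y = x^T (A^*) y. Since this holds for all x, y, we must have A^* = A^T. Therefore
A^* =
[[3, 3, -2],
 [0, 0, -3]].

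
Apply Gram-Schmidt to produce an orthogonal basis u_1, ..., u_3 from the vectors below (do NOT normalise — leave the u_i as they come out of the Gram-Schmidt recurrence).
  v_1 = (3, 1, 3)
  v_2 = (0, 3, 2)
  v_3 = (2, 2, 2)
Orthogonal basis:
  u_1 = (3, 1, 3)
  u_2 = (-27/19, 48/19, 11/19)
  u_3 = (28/83, 24/83, -36/83)

Apply the Gram-Schmidt recurrence
  u_1 = v_1
  u_i = v_i − Σ_{j<i} ((v_i · u_j) / (u_j · u_j)) · u_j.

Step by step this gives:
  u_1 = (3, 1, 3)
  u_2 = (-27/19, 48/19, 11/19)
  u_3 = (28/83, 24/83, -36/83)

Orthogonality check:
  u_2 · u_1 = 0 (should be 0)
  u_3 · u_1 = 0 (should be 0)
  u_3 · u_2 = 0 (should be 0)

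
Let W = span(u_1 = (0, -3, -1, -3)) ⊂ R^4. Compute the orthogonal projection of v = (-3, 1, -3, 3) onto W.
proj_W(v) = (0, 27/19, 9/19, 27/19)

Set up U = [u_1 | ... | u_1] ∈ R^(4×1). The projector onto W = col(U) is P = U (U^T U)^(-1) U^T.
Compute U^T U =
  [19],
and U^T v = (-9).
Solve U^T U · c = U^T v for the coefficients: c = (-9/19). The projection is proj_W(v) = U c.
Check: (v - proj_W(v)) · u_1 = 0  (should be 0).
Result: proj_W(v) = (0, 27/19, 9/19, 27/19).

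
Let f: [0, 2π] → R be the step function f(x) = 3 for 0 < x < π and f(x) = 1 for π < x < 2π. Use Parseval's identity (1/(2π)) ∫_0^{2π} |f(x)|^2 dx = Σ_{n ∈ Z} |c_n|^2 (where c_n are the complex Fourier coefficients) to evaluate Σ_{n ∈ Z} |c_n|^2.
Σ |c_n|^2 = 5

Parseval equates the L^2 energy of f (normalised by 1/(2π)) with the ℓ^2 sum of its Fourier coefficients: (1/(2π)) ∫_0^{2π} |f|^2 = Σ |c_n|^2.
Compute the left side: (1/(2π)) [∫_0^π 3^2 dx + ∫_π^{2π} 1^2 dx] = (1/(2π)) · (9π + 1π) = (9 + 1)/2 = 5.
So Σ_{n ∈ Z} |c_n|^2 = 5.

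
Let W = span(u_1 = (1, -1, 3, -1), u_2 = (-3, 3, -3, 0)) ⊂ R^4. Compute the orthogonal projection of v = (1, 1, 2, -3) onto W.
proj_W(v) = (-4/11, 4/11, 30/11, -17/11)

Set up U = [u_1 | ... | u_2] ∈ R^(4×2). The projector onto W = col(U) is P = U (U^T U)^(-1) U^T.
Compute U^T U =
  [12, -15]
  [-15, 27],
and U^T v = (9, -6).
Solve U^T U · c = U^T v for the coefficients: c = (17/11, 7/11). The projection is proj_W(v) = U c.
Check: (v - proj_W(v)) · u_1 = 0  (should be 0).
Check: (v - proj_W(v)) · u_2 = 0  (should be 0).
Result: proj_W(v) = (-4/11, 4/11, 30/11, -17/11).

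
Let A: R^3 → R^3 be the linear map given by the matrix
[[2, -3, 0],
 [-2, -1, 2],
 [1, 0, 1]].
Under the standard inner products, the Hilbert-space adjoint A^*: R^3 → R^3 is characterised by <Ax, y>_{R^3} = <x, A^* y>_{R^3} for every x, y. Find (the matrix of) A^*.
A^* = A^T =
[[2, -2, 1],
 [-3, -1, 0],
 [0, 2, 1]]

For real matrices with standard dot products, the defining identity <Ax, y> = <x, A^* y> gives (Ax)^T y = x^T (A^*) y, i.e. x^T A^T y = x^T (A^*) y. Since this holds for all x, y, we must have A^* = A^T. Therefore
A^* =
[[2, -2, 1],
 [-3, -1, 0],
 [0, 2, 1]].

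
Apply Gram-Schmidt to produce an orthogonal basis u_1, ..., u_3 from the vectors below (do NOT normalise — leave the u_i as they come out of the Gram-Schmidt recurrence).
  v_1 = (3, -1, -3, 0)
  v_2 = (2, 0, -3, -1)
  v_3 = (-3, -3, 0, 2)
Orthogonal basis:
  u_1 = (3, -1, -3, 0)
  u_2 = (-7/19, 15/19, -12/19, -1)
  u_3 = (-107/41, -87/41, -78/41, 20/41)

Apply the Gram-Schmidt recurrence
  u_1 = v_1
  u_i = v_i − Σ_{j<i} ((v_i · u_j) / (u_j · u_j)) · u_j.

Step by step this gives:
  u_1 = (3, -1, -3, 0)
  u_2 = (-7/19, 15/19, -12/19, -1)
  u_3 = (-107/41, -87/41, -78/41, 20/41)

Orthogonality check:
  u_2 · u_1 = 0 (should be 0)
  u_3 · u_1 = 0 (should be 0)
  u_3 · u_2 = 0 (should be 0)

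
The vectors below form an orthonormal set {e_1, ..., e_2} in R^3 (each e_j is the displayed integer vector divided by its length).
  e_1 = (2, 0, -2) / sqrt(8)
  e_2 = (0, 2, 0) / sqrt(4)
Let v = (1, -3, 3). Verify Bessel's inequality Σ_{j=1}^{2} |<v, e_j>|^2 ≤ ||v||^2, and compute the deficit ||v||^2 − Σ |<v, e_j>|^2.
Σ |<v, e_j>|^2 = 11; ||v||^2 = 19; deficit = 8

Write each e_j = u_j / sqrt(<u_j, u_j>) where u_j is the displayed integer vector. Then <v, e_j> = <v, u_j> / sqrt(<u_j, u_j>), so |<v, e_j>|^2 = <v, u_j>^2 / <u_j, u_j>.
Coefficients: <v, e_1> = -4/sqrt(8), <v, e_2> = -6/sqrt(4).
Square and sum: Σ |<v, e_j>|^2 = 11.
Compute ||v||^2 = v·v = 19.
Deficit = 19 − 11 = 8 ≥ 0, confirming Bessel's inequality. (The deficit equals ||v − Σ <v,e_j> e_j||^2, the squared distance from v to span{e_j}.)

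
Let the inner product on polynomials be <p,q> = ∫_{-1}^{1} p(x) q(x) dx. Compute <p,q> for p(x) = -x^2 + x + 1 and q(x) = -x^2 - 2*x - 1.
<p,q> = -44/15

Expand the product: p(x)·q(x) = x^4 + x^3 - 2*x^2 - 3*x - 1.
∫_{-1}^{1} of each monomial x^k gives [2/(k+1) if k even, 0 if k odd]. Integrating term-by-term (or equivalently evaluating the antiderivative F(x) = x^5/5 + x^4/4 - 2*x^3/3 - 3*x^2/2 - x at the endpoints):
  F(1) − F(−1) = -163/60 − (13/60) = -44/15.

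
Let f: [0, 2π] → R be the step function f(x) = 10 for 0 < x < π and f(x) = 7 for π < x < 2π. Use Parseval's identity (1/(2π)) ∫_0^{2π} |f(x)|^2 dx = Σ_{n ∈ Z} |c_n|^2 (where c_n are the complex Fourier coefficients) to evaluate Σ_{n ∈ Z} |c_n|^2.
Σ |c_n|^2 = 149/2

Parseval equates the L^2 energy of f (normalised by 1/(2π)) with the ℓ^2 sum of its Fourier coefficients: (1/(2π)) ∫_0^{2π} |f|^2 = Σ |c_n|^2.
Compute the left side: (1/(2π)) [∫_0^π 10^2 dx + ∫_π^{2π} 7^2 dx] = (1/(2π)) · (100π + 49π) = (100 + 49)/2 = 149/2.
So Σ_{n ∈ Z} |c_n|^2 = 149/2.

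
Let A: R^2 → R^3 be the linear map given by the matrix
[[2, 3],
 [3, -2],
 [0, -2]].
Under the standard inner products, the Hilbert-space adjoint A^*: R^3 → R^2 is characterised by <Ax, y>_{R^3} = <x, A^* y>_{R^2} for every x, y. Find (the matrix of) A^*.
A^* = A^T =
[[2, 3, 0],
 [3, -2, -2]]

For real matrices with standard dot products, the defining identity <Ax, y> = <x, A^* y> gives (Ax)^T y = x^T (A^*) y, i.e. x^T A^T y = x^T (A^*) y. Since this holds for all x, y, we must have A^* = A^T. Therefore
A^* =
[[2, 3, 0],
 [3, -2, -2]].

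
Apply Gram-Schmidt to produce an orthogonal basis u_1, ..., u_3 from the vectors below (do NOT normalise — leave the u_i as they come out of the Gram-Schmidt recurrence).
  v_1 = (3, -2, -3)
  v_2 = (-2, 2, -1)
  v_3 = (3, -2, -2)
Orthogonal basis:
  u_1 = (3, -2, -3)
  u_2 = (-23/22, 15/11, -43/22)
  u_3 = (16/149, 18/149, 4/149)

Apply the Gram-Schmidt recurrence
  u_1 = v_1
  u_i = v_i − Σ_{j<i} ((v_i · u_j) / (u_j · u_j)) · u_j.

Step by step this gives:
  u_1 = (3, -2, -3)
  u_2 = (-23/22, 15/11, -43/22)
  u_3 = (16/149, 18/149, 4/149)

Orthogonality check:
  u_2 · u_1 = 0 (should be 0)
  u_3 · u_1 = 0 (should be 0)
  u_3 · u_2 = 0 (should be 0)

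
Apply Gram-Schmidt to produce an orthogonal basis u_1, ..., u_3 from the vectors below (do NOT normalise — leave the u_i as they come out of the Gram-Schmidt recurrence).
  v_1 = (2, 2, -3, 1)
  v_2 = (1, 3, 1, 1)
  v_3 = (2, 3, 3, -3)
Orthogonal basis:
  u_1 = (2, 2, -3, 1)
  u_2 = (1/3, 7/3, 2, 2/3)
  u_3 = (11/6, 1/2, 1/3, -11/3)

Apply the Gram-Schmidt recurrence
  u_1 = v_1
  u_i = v_i − Σ_{j<i} ((v_i · u_j) / (u_j · u_j)) · u_j.

Step by step this gives:
  u_1 = (2, 2, -3, 1)
  u_2 = (1/3, 7/3, 2, 2/3)
  u_3 = (11/6, 1/2, 1/3, -11/3)

Orthogonality check:
  u_2 · u_1 = 0 (should be 0)
  u_3 · u_1 = 0 (should be 0)
  u_3 · u_2 = 0 (should be 0)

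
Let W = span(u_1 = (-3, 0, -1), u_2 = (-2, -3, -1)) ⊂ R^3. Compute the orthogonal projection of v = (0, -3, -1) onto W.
proj_W(v) = (-18/91, -279/91, -37/91)

Set up U = [u_1 | ... | u_2] ∈ R^(3×2). The projector onto W = col(U) is P = U (U^T U)^(-1) U^T.
Compute U^T U =
  [10, 7]
  [7, 14],
and U^T v = (1, 10).
Solve U^T U · c = U^T v for the coefficients: c = (-8/13, 93/91). The projection is proj_W(v) = U c.
Check: (v - proj_W(v)) · u_1 = 0  (should be 0).
Check: (v - proj_W(v)) · u_2 = 0  (should be 0).
Result: proj_W(v) = (-18/91, -279/91, -37/91).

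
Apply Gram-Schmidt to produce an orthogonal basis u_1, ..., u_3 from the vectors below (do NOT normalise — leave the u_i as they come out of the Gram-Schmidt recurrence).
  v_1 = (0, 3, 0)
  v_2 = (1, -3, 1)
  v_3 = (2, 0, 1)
Orthogonal basis:
  u_1 = (0, 3, 0)
  u_2 = (1, 0, 1)
  u_3 = (1/2, 0, -1/2)

Apply the Gram-Schmidt recurrence
  u_1 = v_1
  u_i = v_i − Σ_{j<i} ((v_i · u_j) / (u_j · u_j)) · u_j.

Step by step this gives:
  u_1 = (0, 3, 0)
  u_2 = (1, 0, 1)
  u_3 = (1/2, 0, -1/2)

Orthogonality check:
  u_2 · u_1 = 0 (should be 0)
  u_3 · u_1 = 0 (should be 0)
  u_3 · u_2 = 0 (should be 0)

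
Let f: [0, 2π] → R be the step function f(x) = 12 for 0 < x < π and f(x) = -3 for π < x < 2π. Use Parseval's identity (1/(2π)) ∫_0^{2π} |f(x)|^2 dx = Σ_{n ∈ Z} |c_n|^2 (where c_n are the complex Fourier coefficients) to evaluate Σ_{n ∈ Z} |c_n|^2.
Σ |c_n|^2 = 153/2

Parseval equates the L^2 energy of f (normalised by 1/(2π)) with the ℓ^2 sum of its Fourier coefficients: (1/(2π)) ∫_0^{2π} |f|^2 = Σ |c_n|^2.
Compute the left side: (1/(2π)) [∫_0^π 12^2 dx + ∫_π^{2π} (-3)^2 dx] = (1/(2π)) · (144π + 9π) = (144 + 9)/2 = 153/2.
So Σ_{n ∈ Z} |c_n|^2 = 153/2.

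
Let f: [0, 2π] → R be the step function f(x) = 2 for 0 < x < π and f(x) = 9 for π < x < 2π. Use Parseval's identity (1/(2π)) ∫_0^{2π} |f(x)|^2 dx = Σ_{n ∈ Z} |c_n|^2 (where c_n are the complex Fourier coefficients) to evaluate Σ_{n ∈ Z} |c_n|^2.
Σ |c_n|^2 = 85/2

Parseval equates the L^2 energy of f (normalised by 1/(2π)) with the ℓ^2 sum of its Fourier coefficients: (1/(2π)) ∫_0^{2π} |f|^2 = Σ |c_n|^2.
Compute the left side: (1/(2π)) [∫_0^π 2^2 dx + ∫_π^{2π} 9^2 dx] = (1/(2π)) · (4π + 81π) = (4 + 81)/2 = 85/2.
So Σ_{n ∈ Z} |c_n|^2 = 85/2.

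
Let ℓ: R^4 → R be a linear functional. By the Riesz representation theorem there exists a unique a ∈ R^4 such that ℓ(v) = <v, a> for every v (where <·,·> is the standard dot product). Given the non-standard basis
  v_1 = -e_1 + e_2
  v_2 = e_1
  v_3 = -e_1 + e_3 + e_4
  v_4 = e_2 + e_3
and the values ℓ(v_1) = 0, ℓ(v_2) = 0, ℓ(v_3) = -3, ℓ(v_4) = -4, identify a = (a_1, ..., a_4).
a = (0, 0, -4, 1)

Write a = (a_1, ..., a_4) in the standard basis. For each basis vector v_i, ℓ(v_i) = <v_i, a> is a linear equation in the a_j's. Collect the n equations into a matrix system V a = ℓ, where row i of V is v_i (expressed in the standard basis). Since V is invertible (lower-triangular with 1s on the diagonal, up to permutation), solve by back-substitution:
  V =
[[-1, 1, 0, 0],
 [1, 0, 0, 0],
 [-1, 0, 1, 1],
 [0, 1, 1, 0]]
  V a = (0, 0, -3, -4)
Solving gives a = (0, 0, -4, 1).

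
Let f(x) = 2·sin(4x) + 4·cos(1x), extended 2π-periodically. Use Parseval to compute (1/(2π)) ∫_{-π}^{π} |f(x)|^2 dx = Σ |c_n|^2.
Σ |c_n|^2 = 10

Expand |f|^2 and use orthogonality of {sin(nx), cos(mx)} on [-π, π]:
  ∫_{-π}^{π} sin(nx)^2 dx = π, ∫ cos(mx)^2 dx = π, and cross terms integrate to 0.
So ∫_{-π}^{π} f(x)^2 dx = 2^2 · π + 4^2 · π = (4 + 16)π.
Divide by 2π: (4 + 16)/2 = 10.
By Parseval, this equals Σ |c_n|^2.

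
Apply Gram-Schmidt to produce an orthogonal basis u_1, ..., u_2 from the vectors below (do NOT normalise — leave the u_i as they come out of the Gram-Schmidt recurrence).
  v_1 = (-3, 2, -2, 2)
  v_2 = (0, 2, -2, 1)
Orthogonal basis:
  u_1 = (-3, 2, -2, 2)
  u_2 = (10/7, 22/21, -22/21, 1/21)

Apply the Gram-Schmidt recurrence
  u_1 = v_1
  u_i = v_i − Σ_{j<i} ((v_i · u_j) / (u_j · u_j)) · u_j.

Step by step this gives:
  u_1 = (-3, 2, -2, 2)
  u_2 = (10/7, 22/21, -22/21, 1/21)

Orthogonality check:
  u_2 · u_1 = 0 (should be 0)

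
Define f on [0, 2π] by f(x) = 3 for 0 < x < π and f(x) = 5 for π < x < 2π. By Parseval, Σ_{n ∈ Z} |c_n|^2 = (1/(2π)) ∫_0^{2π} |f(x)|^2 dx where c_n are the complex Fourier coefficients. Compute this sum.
Σ |c_n|^2 = 17

Parseval equates the L^2 energy of f (normalised by 1/(2π)) with the ℓ^2 sum of its Fourier coefficients: (1/(2π)) ∫_0^{2π} |f|^2 = Σ |c_n|^2.
Compute the left side: (1/(2π)) [∫_0^π 3^2 dx + ∫_π^{2π} 5^2 dx] = (1/(2π)) · (9π + 25π) = (9 + 25)/2 = 17.
So Σ_{n ∈ Z} |c_n|^2 = 17.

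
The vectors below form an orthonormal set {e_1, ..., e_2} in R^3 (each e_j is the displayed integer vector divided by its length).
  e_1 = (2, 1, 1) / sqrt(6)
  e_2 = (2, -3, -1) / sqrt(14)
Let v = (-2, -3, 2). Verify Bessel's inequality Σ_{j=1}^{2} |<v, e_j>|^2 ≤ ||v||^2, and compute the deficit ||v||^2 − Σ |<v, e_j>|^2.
Σ |<v, e_j>|^2 = 101/21; ||v||^2 = 17; deficit = 256/21

Write each e_j = u_j / sqrt(<u_j, u_j>) where u_j is the displayed integer vector. Then <v, e_j> = <v, u_j> / sqrt(<u_j, u_j>), so |<v, e_j>|^2 = <v, u_j>^2 / <u_j, u_j>.
Coefficients: <v, e_1> = -5/sqrt(6), <v, e_2> = 3/sqrt(14).
Square and sum: Σ |<v, e_j>|^2 = 101/21.
Compute ||v||^2 = v·v = 17.
Deficit = 17 − 101/21 = 256/21 ≥ 0, confirming Bessel's inequality. (The deficit equals ||v − Σ <v,e_j> e_j||^2, the squared distance from v to span{e_j}.)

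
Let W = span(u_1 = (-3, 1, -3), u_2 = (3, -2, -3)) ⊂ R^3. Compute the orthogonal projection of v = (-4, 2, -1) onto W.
proj_W(v) = (-187/46, 43/23, -45/46)

Set up U = [u_1 | ... | u_2] ∈ R^(3×2). The projector onto W = col(U) is P = U (U^T U)^(-1) U^T.
Compute U^T U =
  [19, -2]
  [-2, 22],
and U^T v = (17, -13).
Solve U^T U · c = U^T v for the coefficients: c = (58/69, -71/138). The projection is proj_W(v) = U c.
Check: (v - proj_W(v)) · u_1 = 0  (should be 0).
Check: (v - proj_W(v)) · u_2 = 0  (should be 0).
Result: proj_W(v) = (-187/46, 43/23, -45/46).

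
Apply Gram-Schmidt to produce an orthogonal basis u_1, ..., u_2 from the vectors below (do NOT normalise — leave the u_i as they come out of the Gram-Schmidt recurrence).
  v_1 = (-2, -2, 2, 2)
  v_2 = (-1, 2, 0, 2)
Orthogonal basis:
  u_1 = (-2, -2, 2, 2)
  u_2 = (-3/4, 9/4, -1/4, 7/4)

Apply the Gram-Schmidt recurrence
  u_1 = v_1
  u_i = v_i − Σ_{j<i} ((v_i · u_j) / (u_j · u_j)) · u_j.

Step by step this gives:
  u_1 = (-2, -2, 2, 2)
  u_2 = (-3/4, 9/4, -1/4, 7/4)

Orthogonality check:
  u_2 · u_1 = 0 (should be 0)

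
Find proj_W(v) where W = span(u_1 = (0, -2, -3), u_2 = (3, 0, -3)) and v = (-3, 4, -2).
proj_W(v) = (-7/17, 2/17, 10/17)

Set up U = [u_1 | ... | u_2] ∈ R^(3×2). The projector onto W = col(U) is P = U (U^T U)^(-1) U^T.
Compute U^T U =
  [13, 9]
  [9, 18],
and U^T v = (-2, -3).
Solve U^T U · c = U^T v for the coefficients: c = (-1/17, -7/51). The projection is proj_W(v) = U c.
Check: (v - proj_W(v)) · u_1 = 0  (should be 0).
Check: (v - proj_W(v)) · u_2 = 0  (should be 0).
Result: proj_W(v) = (-7/17, 2/17, 10/17).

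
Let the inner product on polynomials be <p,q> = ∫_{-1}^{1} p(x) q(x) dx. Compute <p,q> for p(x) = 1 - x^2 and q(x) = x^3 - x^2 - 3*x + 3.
<p,q> = 56/15

Expand the product: p(x)·q(x) = -x^5 + x^4 + 4*x^3 - 4*x^2 - 3*x + 3.
∫_{-1}^{1} of each monomial x^k gives [2/(k+1) if k even, 0 if k odd]. Integrating term-by-term (or equivalently evaluating the antiderivative F(x) = -x^6/6 + x^5/5 + x^4 - 4*x^3/3 - 3*x^2/2 + 3*x at the endpoints):
  F(1) − F(−1) = 6/5 − (-38/15) = 56/15.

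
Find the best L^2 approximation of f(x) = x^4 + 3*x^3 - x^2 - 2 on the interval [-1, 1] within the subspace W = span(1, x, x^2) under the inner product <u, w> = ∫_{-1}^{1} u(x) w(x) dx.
g(x) = -x^2/7 + 9*x/5 - 73/35

The best approximation g ∈ W is the orthogonal projection of f onto W. Writing g = a_0 + a_1 x + a_2 x^2, the coefficients solve the normal equations G · a = b where
  G_{ij} = <φ_i, φ_j> and b_i = <f, φ_i>, with φ_0 = 1, φ_1 = x, φ_2 = x^2.
G =
  [2, 0, 2/3]
  [0, 2/3, 0]
  [2/3, 0, 2/5],
b = (-64/15, 6/5, -152/105).
Solving gives a_0 = -73/35, a_1 = 9/5, a_2 = -1/7, so
  g(x) = -x^2/7 + 9*x/5 - 73/35.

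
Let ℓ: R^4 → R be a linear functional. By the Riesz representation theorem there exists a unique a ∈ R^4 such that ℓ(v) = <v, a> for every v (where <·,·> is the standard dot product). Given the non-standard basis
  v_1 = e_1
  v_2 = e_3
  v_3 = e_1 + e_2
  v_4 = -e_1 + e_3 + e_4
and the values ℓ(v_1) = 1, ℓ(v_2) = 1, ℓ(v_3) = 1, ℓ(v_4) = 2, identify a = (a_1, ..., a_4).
a = (1, 0, 1, 2)

Write a = (a_1, ..., a_4) in the standard basis. For each basis vector v_i, ℓ(v_i) = <v_i, a> is a linear equation in the a_j's. Collect the n equations into a matrix system V a = ℓ, where row i of V is v_i (expressed in the standard basis). Since V is invertible (lower-triangular with 1s on the diagonal, up to permutation), solve by back-substitution:
  V =
[[1, 0, 0, 0],
 [0, 0, 1, 0],
 [1, 1, 0, 0],
 [-1, 0, 1, 1]]
  V a = (1, 1, 1, 2)
Solving gives a = (1, 0, 1, 2).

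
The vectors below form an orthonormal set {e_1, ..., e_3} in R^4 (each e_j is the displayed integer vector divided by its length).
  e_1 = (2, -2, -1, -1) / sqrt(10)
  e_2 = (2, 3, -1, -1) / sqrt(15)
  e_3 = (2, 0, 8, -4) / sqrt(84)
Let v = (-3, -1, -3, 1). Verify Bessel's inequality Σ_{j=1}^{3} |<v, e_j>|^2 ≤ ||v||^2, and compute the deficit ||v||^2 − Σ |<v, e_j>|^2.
Σ |<v, e_j>|^2 = 122/7; ||v||^2 = 20; deficit = 18/7

Write each e_j = u_j / sqrt(<u_j, u_j>) where u_j is the displayed integer vector. Then <v, e_j> = <v, u_j> / sqrt(<u_j, u_j>), so |<v, e_j>|^2 = <v, u_j>^2 / <u_j, u_j>.
Coefficients: <v, e_1> = -2/sqrt(10), <v, e_2> = -7/sqrt(15), <v, e_3> = -34/sqrt(84).
Square and sum: Σ |<v, e_j>|^2 = 122/7.
Compute ||v||^2 = v·v = 20.
Deficit = 20 − 122/7 = 18/7 ≥ 0, confirming Bessel's inequality. (The deficit equals ||v − Σ <v,e_j> e_j||^2, the squared distance from v to span{e_j}.)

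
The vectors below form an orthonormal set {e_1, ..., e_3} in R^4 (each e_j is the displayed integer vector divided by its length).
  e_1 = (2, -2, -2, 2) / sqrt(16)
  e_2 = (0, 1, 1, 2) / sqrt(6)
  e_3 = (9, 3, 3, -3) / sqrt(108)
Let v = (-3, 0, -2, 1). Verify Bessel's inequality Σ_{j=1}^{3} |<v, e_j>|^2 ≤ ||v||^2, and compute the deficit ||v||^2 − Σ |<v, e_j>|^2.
Σ |<v, e_j>|^2 = 12; ||v||^2 = 14; deficit = 2

Write each e_j = u_j / sqrt(<u_j, u_j>) where u_j is the displayed integer vector. Then <v, e_j> = <v, u_j> / sqrt(<u_j, u_j>), so |<v, e_j>|^2 = <v, u_j>^2 / <u_j, u_j>.
Coefficients: <v, e_1> = 0/sqrt(16), <v, e_2> = 0/sqrt(6), <v, e_3> = -36/sqrt(108).
Square and sum: Σ |<v, e_j>|^2 = 12.
Compute ||v||^2 = v·v = 14.
Deficit = 14 − 12 = 2 ≥ 0, confirming Bessel's inequality. (The deficit equals ||v − Σ <v,e_j> e_j||^2, the squared distance from v to span{e_j}.)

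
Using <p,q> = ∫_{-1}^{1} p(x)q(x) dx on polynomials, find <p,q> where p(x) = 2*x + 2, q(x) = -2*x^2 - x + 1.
<p,q> = 0

Expand the product: p(x)·q(x) = -4*x^3 - 6*x^2 + 2.
∫_{-1}^{1} of each monomial x^k gives [2/(k+1) if k even, 0 if k odd]. Integrating term-by-term (or equivalently evaluating the antiderivative F(x) = -x^4 - 2*x^3 + 2*x at the endpoints):
  F(1) − F(−1) = -1 − (-1) = 0.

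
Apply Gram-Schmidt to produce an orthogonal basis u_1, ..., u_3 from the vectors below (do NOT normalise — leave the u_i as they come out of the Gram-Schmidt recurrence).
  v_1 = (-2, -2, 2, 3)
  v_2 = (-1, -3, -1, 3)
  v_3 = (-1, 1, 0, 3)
Orthogonal basis:
  u_1 = (-2, -2, 2, 3)
  u_2 = (3/7, -11/7, -17/7, 6/7)
  u_3 = (-11/65, 127/65, -46/65, 108/65)

Apply the Gram-Schmidt recurrence
  u_1 = v_1
  u_i = v_i − Σ_{j<i} ((v_i · u_j) / (u_j · u_j)) · u_j.

Step by step this gives:
  u_1 = (-2, -2, 2, 3)
  u_2 = (3/7, -11/7, -17/7, 6/7)
  u_3 = (-11/65, 127/65, -46/65, 108/65)

Orthogonality check:
  u_2 · u_1 = 0 (should be 0)
  u_3 · u_1 = 0 (should be 0)
  u_3 · u_2 = 0 (should be 0)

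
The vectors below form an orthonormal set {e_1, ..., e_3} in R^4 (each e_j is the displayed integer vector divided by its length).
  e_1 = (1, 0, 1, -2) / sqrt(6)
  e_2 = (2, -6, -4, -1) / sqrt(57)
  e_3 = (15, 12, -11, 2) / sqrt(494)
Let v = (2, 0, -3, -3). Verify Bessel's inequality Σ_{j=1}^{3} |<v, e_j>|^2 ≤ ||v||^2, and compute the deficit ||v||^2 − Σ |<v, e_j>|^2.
Σ |<v, e_j>|^2 = 222/13; ||v||^2 = 22; deficit = 64/13

Write each e_j = u_j / sqrt(<u_j, u_j>) where u_j is the displayed integer vector. Then <v, e_j> = <v, u_j> / sqrt(<u_j, u_j>), so |<v, e_j>|^2 = <v, u_j>^2 / <u_j, u_j>.
Coefficients: <v, e_1> = 5/sqrt(6), <v, e_2> = 19/sqrt(57), <v, e_3> = 57/sqrt(494).
Square and sum: Σ |<v, e_j>|^2 = 222/13.
Compute ||v||^2 = v·v = 22.
Deficit = 22 − 222/13 = 64/13 ≥ 0, confirming Bessel's inequality. (The deficit equals ||v − Σ <v,e_j> e_j||^2, the squared distance from v to span{e_j}.)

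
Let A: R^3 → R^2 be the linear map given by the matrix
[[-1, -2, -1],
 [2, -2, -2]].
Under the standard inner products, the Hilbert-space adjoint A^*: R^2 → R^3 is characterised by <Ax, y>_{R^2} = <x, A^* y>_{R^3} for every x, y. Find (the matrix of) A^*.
A^* = A^T =
[[-1, 2],
 [-2, -2],
 [-1, -2]]

For real matrices with standard dot products, the defining identity <Ax, y> = <x, A^* y> gives (Ax)^T y = x^T (A^*) y, i.e. x^T A^T y = x^T (A^*) y. Since this holds for all x, y, we must have A^* = A^T. Therefore
A^* =
[[-1, 2],
 [-2, -2],
 [-1, -2]].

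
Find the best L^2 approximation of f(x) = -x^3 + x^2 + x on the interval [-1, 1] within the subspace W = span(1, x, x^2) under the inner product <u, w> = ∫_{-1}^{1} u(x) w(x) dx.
g(x) = x^2 + 2*x/5

The best approximation g ∈ W is the orthogonal projection of f onto W. Writing g = a_0 + a_1 x + a_2 x^2, the coefficients solve the normal equations G · a = b where
  G_{ij} = <φ_i, φ_j> and b_i = <f, φ_i>, with φ_0 = 1, φ_1 = x, φ_2 = x^2.
G =
  [2, 0, 2/3]
  [0, 2/3, 0]
  [2/3, 0, 2/5],
b = (2/3, 4/15, 2/5).
Solving gives a_0 = 0, a_1 = 2/5, a_2 = 1, so
  g(x) = x^2 + 2*x/5.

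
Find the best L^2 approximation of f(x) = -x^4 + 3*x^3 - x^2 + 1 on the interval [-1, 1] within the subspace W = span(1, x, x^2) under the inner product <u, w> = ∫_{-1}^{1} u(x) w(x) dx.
g(x) = -13*x^2/7 + 9*x/5 + 38/35

The best approximation g ∈ W is the orthogonal projection of f onto W. Writing g = a_0 + a_1 x + a_2 x^2, the coefficients solve the normal equations G · a = b where
  G_{ij} = <φ_i, φ_j> and b_i = <f, φ_i>, with φ_0 = 1, φ_1 = x, φ_2 = x^2.
G =
  [2, 0, 2/3]
  [0, 2/3, 0]
  [2/3, 0, 2/5],
b = (14/15, 6/5, -2/105).
Solving gives a_0 = 38/35, a_1 = 9/5, a_2 = -13/7, so
  g(x) = -13*x^2/7 + 9*x/5 + 38/35.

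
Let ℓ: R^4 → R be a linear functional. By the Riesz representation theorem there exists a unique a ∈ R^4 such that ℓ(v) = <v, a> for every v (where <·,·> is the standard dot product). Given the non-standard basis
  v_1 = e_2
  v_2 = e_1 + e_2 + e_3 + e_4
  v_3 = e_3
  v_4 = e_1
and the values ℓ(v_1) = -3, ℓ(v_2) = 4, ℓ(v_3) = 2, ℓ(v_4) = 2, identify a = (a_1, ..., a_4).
a = (2, -3, 2, 3)

Write a = (a_1, ..., a_4) in the standard basis. For each basis vector v_i, ℓ(v_i) = <v_i, a> is a linear equation in the a_j's. Collect the n equations into a matrix system V a = ℓ, where row i of V is v_i (expressed in the standard basis). Since V is invertible (lower-triangular with 1s on the diagonal, up to permutation), solve by back-substitution:
  V =
[[0, 1, 0, 0],
 [1, 1, 1, 1],
 [0, 0, 1, 0],
 [1, 0, 0, 0]]
  V a = (-3, 4, 2, 2)
Solving gives a = (2, -3, 2, 3).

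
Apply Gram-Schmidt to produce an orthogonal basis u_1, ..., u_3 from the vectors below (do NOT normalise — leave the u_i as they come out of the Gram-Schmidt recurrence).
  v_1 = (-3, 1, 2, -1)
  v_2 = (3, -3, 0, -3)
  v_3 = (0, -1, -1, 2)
Orthogonal basis:
  u_1 = (-3, 1, 2, -1)
  u_2 = (6/5, -12/5, 6/5, -18/5)
  u_3 = (-2/3, -4/3, 0, 2/3)

Apply the Gram-Schmidt recurrence
  u_1 = v_1
  u_i = v_i − Σ_{j<i} ((v_i · u_j) / (u_j · u_j)) · u_j.

Step by step this gives:
  u_1 = (-3, 1, 2, -1)
  u_2 = (6/5, -12/5, 6/5, -18/5)
  u_3 = (-2/3, -4/3, 0, 2/3)

Orthogonality check:
  u_2 · u_1 = 0 (should be 0)
  u_3 · u_1 = 0 (should be 0)
  u_3 · u_2 = 0 (should be 0)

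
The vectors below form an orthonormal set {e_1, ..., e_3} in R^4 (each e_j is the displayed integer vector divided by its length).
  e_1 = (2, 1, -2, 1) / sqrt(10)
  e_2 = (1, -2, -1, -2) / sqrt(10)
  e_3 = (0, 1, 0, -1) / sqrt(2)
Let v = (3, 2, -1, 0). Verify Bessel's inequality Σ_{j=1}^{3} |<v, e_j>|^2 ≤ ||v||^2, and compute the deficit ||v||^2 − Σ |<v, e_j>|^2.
Σ |<v, e_j>|^2 = 12; ||v||^2 = 14; deficit = 2

Write each e_j = u_j / sqrt(<u_j, u_j>) where u_j is the displayed integer vector. Then <v, e_j> = <v, u_j> / sqrt(<u_j, u_j>), so |<v, e_j>|^2 = <v, u_j>^2 / <u_j, u_j>.
Coefficients: <v, e_1> = 10/sqrt(10), <v, e_2> = 0/sqrt(10), <v, e_3> = 2/sqrt(2).
Square and sum: Σ |<v, e_j>|^2 = 12.
Compute ||v||^2 = v·v = 14.
Deficit = 14 − 12 = 2 ≥ 0, confirming Bessel's inequality. (The deficit equals ||v − Σ <v,e_j> e_j||^2, the squared distance from v to span{e_j}.)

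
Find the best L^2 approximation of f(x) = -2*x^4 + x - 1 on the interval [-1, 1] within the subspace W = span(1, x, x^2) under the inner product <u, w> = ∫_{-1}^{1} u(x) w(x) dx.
g(x) = -12*x^2/7 + x - 29/35

The best approximation g ∈ W is the orthogonal projection of f onto W. Writing g = a_0 + a_1 x + a_2 x^2, the coefficients solve the normal equations G · a = b where
  G_{ij} = <φ_i, φ_j> and b_i = <f, φ_i>, with φ_0 = 1, φ_1 = x, φ_2 = x^2.
G =
  [2, 0, 2/3]
  [0, 2/3, 0]
  [2/3, 0, 2/5],
b = (-14/5, 2/3, -26/21).
Solving gives a_0 = -29/35, a_1 = 1, a_2 = -12/7, so
  g(x) = -12*x^2/7 + x - 29/35.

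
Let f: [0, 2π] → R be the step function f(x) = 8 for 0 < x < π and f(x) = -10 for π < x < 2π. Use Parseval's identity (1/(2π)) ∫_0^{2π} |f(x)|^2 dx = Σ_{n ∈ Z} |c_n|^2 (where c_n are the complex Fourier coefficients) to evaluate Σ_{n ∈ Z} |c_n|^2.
Σ |c_n|^2 = 82

Parseval equates the L^2 energy of f (normalised by 1/(2π)) with the ℓ^2 sum of its Fourier coefficients: (1/(2π)) ∫_0^{2π} |f|^2 = Σ |c_n|^2.
Compute the left side: (1/(2π)) [∫_0^π 8^2 dx + ∫_π^{2π} (-10)^2 dx] = (1/(2π)) · (64π + 100π) = (64 + 100)/2 = 82.
So Σ_{n ∈ Z} |c_n|^2 = 82.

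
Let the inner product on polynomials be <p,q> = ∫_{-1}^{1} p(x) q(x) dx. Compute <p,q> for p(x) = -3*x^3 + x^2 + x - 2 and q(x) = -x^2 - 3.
<p,q> = 164/15

Expand the product: p(x)·q(x) = 3*x^5 - x^4 + 8*x^3 - x^2 - 3*x + 6.
∫_{-1}^{1} of each monomial x^k gives [2/(k+1) if k even, 0 if k odd]. Integrating term-by-term (or equivalently evaluating the antiderivative F(x) = x^6/2 - x^5/5 + 2*x^4 - x^3/3 - 3*x^2/2 + 6*x at the endpoints):
  F(1) − F(−1) = 97/15 − (-67/15) = 164/15.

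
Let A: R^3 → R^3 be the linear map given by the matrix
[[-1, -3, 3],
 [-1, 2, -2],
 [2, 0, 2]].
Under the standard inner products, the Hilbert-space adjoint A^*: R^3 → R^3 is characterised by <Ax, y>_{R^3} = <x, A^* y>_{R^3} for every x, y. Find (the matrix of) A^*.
A^* = A^T =
[[-1, -1, 2],
 [-3, 2, 0],
 [3, -2, 2]]

For real matrices with standard dot products, the defining identity <Ax, y> = <x, A^* y> gives (Ax)^T y = x^T (A^*) y, i.e. x^T A^T y = x^T (A^*) y. Since this holds for all x, y, we must have A^* = A^T. Therefore
A^* =
[[-1, -1, 2],
 [-3, 2, 0],
 [3, -2, 2]].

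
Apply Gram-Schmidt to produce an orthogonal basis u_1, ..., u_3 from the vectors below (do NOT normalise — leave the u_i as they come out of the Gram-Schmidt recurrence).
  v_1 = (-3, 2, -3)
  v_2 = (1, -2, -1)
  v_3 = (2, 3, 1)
Orthogonal basis:
  u_1 = (-3, 2, -3)
  u_2 = (5/11, -18/11, -17/11)
  u_3 = (60/29, 45/29, -30/29)

Apply the Gram-Schmidt recurrence
  u_1 = v_1
  u_i = v_i − Σ_{j<i} ((v_i · u_j) / (u_j · u_j)) · u_j.

Step by step this gives:
  u_1 = (-3, 2, -3)
  u_2 = (5/11, -18/11, -17/11)
  u_3 = (60/29, 45/29, -30/29)

Orthogonality check:
  u_2 · u_1 = 0 (should be 0)
  u_3 · u_1 = 0 (should be 0)
  u_3 · u_2 = 0 (should be 0)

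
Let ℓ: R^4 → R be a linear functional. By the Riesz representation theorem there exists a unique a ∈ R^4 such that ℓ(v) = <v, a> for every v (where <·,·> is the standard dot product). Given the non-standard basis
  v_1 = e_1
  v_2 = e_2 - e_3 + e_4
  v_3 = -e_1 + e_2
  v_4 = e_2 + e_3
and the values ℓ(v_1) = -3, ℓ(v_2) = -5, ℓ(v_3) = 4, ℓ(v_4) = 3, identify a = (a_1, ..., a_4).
a = (-3, 1, 2, -4)

Write a = (a_1, ..., a_4) in the standard basis. For each basis vector v_i, ℓ(v_i) = <v_i, a> is a linear equation in the a_j's. Collect the n equations into a matrix system V a = ℓ, where row i of V is v_i (expressed in the standard basis). Since V is invertible (lower-triangular with 1s on the diagonal, up to permutation), solve by back-substitution:
  V =
[[1, 0, 0, 0],
 [0, 1, -1, 1],
 [-1, 1, 0, 0],
 [0, 1, 1, 0]]
  V a = (-3, -5, 4, 3)
Solving gives a = (-3, 1, 2, -4).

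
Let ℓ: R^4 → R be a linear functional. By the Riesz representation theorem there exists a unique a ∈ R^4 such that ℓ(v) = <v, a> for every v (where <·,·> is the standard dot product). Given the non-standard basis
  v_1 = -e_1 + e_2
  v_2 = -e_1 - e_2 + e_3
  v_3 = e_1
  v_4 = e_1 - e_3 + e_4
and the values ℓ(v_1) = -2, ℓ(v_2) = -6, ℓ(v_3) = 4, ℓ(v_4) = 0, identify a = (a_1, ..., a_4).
a = (4, 2, 0, -4)

Write a = (a_1, ..., a_4) in the standard basis. For each basis vector v_i, ℓ(v_i) = <v_i, a> is a linear equation in the a_j's. Collect the n equations into a matrix system V a = ℓ, where row i of V is v_i (expressed in the standard basis). Since V is invertible (lower-triangular with 1s on the diagonal, up to permutation), solve by back-substitution:
  V =
[[-1, 1, 0, 0],
 [-1, -1, 1, 0],
 [1, 0, 0, 0],
 [1, 0, -1, 1]]
  V a = (-2, -6, 4, 0)
Solving gives a = (4, 2, 0, -4).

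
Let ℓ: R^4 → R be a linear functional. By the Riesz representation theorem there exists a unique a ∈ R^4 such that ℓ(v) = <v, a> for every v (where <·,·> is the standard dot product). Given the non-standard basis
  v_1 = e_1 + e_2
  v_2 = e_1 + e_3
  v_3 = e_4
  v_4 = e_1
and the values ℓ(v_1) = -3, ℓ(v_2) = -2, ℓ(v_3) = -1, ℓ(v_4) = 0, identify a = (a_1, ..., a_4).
a = (0, -3, -2, -1)

Write a = (a_1, ..., a_4) in the standard basis. For each basis vector v_i, ℓ(v_i) = <v_i, a> is a linear equation in the a_j's. Collect the n equations into a matrix system V a = ℓ, where row i of V is v_i (expressed in the standard basis). Since V is invertible (lower-triangular with 1s on the diagonal, up to permutation), solve by back-substitution:
  V =
[[1, 1, 0, 0],
 [1, 0, 1, 0],
 [0, 0, 0, 1],
 [1, 0, 0, 0]]
  V a = (-3, -2, -1, 0)
Solving gives a = (0, -3, -2, -1).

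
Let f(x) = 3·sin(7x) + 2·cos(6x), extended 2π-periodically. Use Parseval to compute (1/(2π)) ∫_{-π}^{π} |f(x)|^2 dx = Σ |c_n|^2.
Σ |c_n|^2 = 13/2

Expand |f|^2 and use orthogonality of {sin(nx), cos(mx)} on [-π, π]:
  ∫_{-π}^{π} sin(nx)^2 dx = π, ∫ cos(mx)^2 dx = π, and cross terms integrate to 0.
So ∫_{-π}^{π} f(x)^2 dx = 3^2 · π + 2^2 · π = (9 + 4)π.
Divide by 2π: (9 + 4)/2 = 13/2.
By Parseval, this equals Σ |c_n|^2.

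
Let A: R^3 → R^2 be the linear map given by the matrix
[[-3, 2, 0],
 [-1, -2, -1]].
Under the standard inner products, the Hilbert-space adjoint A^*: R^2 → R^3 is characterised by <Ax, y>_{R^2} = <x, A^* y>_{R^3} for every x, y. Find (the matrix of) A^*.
A^* = A^T =
[[-3, -1],
 [2, -2],
 [0, -1]]

For real matrices with standard dot products, the defining identity <Ax, y> = <x, A^* y> gives (Ax)^T y = x^T (A^*) y, i.e. x^T A^T y = x^T (A^*) y. Since this holds for all x, y, we must have A^* = A^T. Therefore
A^* =
[[-3, -1],
 [2, -2],
 [0, -1]].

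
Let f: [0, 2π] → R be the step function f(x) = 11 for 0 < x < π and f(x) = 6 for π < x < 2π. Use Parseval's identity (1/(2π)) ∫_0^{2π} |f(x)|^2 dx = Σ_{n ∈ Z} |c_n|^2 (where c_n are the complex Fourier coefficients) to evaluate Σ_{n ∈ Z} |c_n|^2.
Σ |c_n|^2 = 157/2

Parseval equates the L^2 energy of f (normalised by 1/(2π)) with the ℓ^2 sum of its Fourier coefficients: (1/(2π)) ∫_0^{2π} |f|^2 = Σ |c_n|^2.
Compute the left side: (1/(2π)) [∫_0^π 11^2 dx + ∫_π^{2π} 6^2 dx] = (1/(2π)) · (121π + 36π) = (121 + 36)/2 = 157/2.
So Σ_{n ∈ Z} |c_n|^2 = 157/2.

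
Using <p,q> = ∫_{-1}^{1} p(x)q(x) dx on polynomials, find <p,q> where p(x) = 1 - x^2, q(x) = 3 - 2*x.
<p,q> = 4

Expand the product: p(x)·q(x) = 2*x^3 - 3*x^2 - 2*x + 3.
∫_{-1}^{1} of each monomial x^k gives [2/(k+1) if k even, 0 if k odd]. Integrating term-by-term (or equivalently evaluating the antiderivative F(x) = x^4/2 - x^3 - x^2 + 3*x at the endpoints):
  F(1) − F(−1) = 3/2 − (-5/2) = 4.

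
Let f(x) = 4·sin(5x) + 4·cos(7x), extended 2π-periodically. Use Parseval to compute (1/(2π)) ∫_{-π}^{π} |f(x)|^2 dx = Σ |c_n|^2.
Σ |c_n|^2 = 16

Expand |f|^2 and use orthogonality of {sin(nx), cos(mx)} on [-π, π]:
  ∫_{-π}^{π} sin(nx)^2 dx = π, ∫ cos(mx)^2 dx = π, and cross terms integrate to 0.
So ∫_{-π}^{π} f(x)^2 dx = 4^2 · π + 4^2 · π = (16 + 16)π.
Divide by 2π: (16 + 16)/2 = 16.
By Parseval, this equals Σ |c_n|^2.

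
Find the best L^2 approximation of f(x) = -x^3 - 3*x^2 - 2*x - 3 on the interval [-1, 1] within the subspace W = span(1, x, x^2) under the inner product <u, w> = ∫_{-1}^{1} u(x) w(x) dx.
g(x) = -3*x^2 - 13*x/5 - 3

The best approximation g ∈ W is the orthogonal projection of f onto W. Writing g = a_0 + a_1 x + a_2 x^2, the coefficients solve the normal equations G · a = b where
  G_{ij} = <φ_i, φ_j> and b_i = <f, φ_i>, with φ_0 = 1, φ_1 = x, φ_2 = x^2.
G =
  [2, 0, 2/3]
  [0, 2/3, 0]
  [2/3, 0, 2/5],
b = (-8, -26/15, -16/5).
Solving gives a_0 = -3, a_1 = -13/5, a_2 = -3, so
  g(x) = -3*x^2 - 13*x/5 - 3.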